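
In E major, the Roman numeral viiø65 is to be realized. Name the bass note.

F#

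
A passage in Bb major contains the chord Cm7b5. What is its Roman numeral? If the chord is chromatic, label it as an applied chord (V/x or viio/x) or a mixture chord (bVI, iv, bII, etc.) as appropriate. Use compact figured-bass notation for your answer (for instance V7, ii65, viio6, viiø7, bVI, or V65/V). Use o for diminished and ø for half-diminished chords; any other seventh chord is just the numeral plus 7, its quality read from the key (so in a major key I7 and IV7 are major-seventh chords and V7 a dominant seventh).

Stacked in thirds the chord is C-Eb-Gb-Bb: a half-diminished seventh chord on C.
C is the second degree of Bb major. This is the half-diminished supertonic seventh, borrowed from the parallel minor.

iiø7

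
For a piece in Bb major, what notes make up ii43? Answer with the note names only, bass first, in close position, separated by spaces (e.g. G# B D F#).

G Bb C Eb

In Bb major, the supertonic is C, and the diatonic chord built there is a minor seventh chord.
That chord is spelled C-Eb-G-Bb.
The figured bass 43 indicates second inversion, placing the fifth (G) in the bass: G-Bb-C-Eb.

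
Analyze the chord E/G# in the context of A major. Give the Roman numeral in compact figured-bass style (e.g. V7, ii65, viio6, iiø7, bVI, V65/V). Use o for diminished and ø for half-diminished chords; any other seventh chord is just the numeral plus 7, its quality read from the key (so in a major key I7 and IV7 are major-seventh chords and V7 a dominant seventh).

V6

Stacked in thirds the chord is E-G#-B: a major triad on E.
E is scale degree 5 in A major, and a major triad on that degree is written V.
With G# in the bass the chord is in first inversion, so the figured bass is 6.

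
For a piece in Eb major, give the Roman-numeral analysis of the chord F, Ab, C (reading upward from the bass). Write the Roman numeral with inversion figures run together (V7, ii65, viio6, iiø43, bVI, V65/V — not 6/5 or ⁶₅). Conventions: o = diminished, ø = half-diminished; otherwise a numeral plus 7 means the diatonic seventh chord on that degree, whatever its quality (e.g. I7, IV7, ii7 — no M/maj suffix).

ii

Stacked in thirds the chord is F-Ab-C: a minor triad on F.
F is scale degree 2 in Eb major, and a minor triad on that degree is written ii.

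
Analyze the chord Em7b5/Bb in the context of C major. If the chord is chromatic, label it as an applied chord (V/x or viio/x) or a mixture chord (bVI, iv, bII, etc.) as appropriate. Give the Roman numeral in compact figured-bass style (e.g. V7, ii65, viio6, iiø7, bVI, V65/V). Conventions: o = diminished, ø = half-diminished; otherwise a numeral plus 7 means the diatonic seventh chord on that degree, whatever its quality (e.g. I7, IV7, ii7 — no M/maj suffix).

Stacked in thirds the chord is E-G-Bb-D: a half-diminished seventh chord on E.
E sits a half step below F (IV in C major); a diminished chord there is the applied leading-tone chord of IV.
With Bb in the bass the chord is in second inversion, so the figured bass is 43.

viiø43/IV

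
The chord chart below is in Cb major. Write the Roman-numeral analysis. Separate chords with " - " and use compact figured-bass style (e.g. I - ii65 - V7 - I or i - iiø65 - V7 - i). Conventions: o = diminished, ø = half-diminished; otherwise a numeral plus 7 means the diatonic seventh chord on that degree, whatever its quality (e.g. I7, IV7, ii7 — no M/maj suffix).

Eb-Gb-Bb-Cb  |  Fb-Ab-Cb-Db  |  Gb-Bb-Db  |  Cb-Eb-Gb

I65 - ii65 - V - I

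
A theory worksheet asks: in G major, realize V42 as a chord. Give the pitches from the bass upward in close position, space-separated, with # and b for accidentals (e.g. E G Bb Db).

C D F# A

The numeral's case and figure indicate a dominant seventh chord. In G major its root, the dominant, is D.
Stacking thirds from D gives D-F#-A-C.
The figured bass 42 indicates third inversion, placing the seventh (C) in the bass: C-D-F#-A.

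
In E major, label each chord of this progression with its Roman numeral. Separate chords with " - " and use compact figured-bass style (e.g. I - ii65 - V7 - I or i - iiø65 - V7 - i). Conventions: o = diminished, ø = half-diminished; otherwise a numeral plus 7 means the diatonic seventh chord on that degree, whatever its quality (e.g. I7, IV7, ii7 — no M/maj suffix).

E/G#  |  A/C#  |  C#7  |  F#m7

I6 - IV6 - V7/ii - ii7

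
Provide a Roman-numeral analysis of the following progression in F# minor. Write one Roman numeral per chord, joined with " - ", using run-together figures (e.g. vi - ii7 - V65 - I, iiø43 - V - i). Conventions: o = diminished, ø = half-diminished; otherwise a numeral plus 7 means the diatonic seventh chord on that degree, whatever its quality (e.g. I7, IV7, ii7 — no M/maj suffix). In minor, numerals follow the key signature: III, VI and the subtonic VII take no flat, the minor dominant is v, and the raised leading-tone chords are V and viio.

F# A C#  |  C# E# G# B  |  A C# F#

F#-A-C#: minor triad on F# = scale degree 1 → i.
C#-E#-G#-B has root C#, degree 5 in F# minor, so V7.
A-C#-F#: root F# is the tonic; minor triad there is i6.

i - V7 - i6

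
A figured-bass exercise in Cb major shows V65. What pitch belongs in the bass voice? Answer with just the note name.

Bb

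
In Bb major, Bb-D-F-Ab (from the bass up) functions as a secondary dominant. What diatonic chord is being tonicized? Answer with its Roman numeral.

IV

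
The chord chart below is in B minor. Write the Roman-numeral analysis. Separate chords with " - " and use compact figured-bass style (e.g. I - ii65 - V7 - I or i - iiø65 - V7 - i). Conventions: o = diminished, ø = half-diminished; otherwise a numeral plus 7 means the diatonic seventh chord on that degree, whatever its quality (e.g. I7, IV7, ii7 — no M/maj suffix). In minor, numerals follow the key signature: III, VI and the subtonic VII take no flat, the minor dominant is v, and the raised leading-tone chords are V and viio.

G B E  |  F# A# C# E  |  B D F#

iv6 - V7 - i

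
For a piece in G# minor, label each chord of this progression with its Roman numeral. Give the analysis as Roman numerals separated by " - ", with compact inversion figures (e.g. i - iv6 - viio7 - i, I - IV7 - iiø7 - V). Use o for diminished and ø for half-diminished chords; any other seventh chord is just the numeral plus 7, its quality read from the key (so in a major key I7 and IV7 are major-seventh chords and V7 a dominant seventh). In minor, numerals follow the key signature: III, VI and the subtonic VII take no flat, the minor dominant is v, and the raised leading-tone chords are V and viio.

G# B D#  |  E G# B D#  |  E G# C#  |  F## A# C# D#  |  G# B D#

i - VI7 - iv6 - V65 - i

G#-B-D#: root G# is the tonic; minor triad there is i.
E-G#-B-D#: root E is the submediant; major seventh chord there is VI7.
E-G#-C#: minor triad on C# = scale degree 4 → iv6.
F##-A#-C#-D#: dominant seventh chord on D# = scale degree 5 → V65.
G#-B-D#: minor triad on G# = scale degree 1 → i.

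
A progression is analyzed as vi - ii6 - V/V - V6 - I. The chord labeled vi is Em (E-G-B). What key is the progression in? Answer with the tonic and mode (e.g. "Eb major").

The chord Em is a minor triad rooted on E; its label is vi.
Counting down 5 scale steps from E places the tonic on G; a minor triad on degree 6 is diatonic only in major.

G major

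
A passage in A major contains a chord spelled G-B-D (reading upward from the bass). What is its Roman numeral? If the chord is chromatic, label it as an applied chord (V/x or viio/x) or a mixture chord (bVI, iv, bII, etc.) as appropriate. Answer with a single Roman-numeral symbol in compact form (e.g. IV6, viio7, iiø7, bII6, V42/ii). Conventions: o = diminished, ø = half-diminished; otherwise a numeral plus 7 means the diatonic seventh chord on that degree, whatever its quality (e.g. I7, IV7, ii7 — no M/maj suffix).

bVII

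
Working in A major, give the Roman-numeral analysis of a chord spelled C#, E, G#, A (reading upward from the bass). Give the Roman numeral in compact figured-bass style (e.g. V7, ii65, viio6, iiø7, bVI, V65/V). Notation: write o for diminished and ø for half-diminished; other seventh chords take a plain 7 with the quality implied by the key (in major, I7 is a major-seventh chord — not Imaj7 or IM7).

I65

Stacked in thirds the chord is A-C#-E-G#: a major seventh chord on A.
In A major, A is the tonic; the diatonic major seventh chord there is I7.
With C# in the bass the chord is in first inversion, so the figured bass is 65.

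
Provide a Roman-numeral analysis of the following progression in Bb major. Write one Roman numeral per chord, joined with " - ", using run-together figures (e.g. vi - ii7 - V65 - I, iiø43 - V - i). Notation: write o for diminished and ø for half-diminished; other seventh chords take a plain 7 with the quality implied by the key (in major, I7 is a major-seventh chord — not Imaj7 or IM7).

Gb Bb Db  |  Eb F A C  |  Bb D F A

bVI - V42 - I7

Gb-Bb-Db: Gb with this quality isn't in the key; it's bVI, borrowed from the parallel minor.
Eb-F-A-C: root F is the dominant; dominant seventh chord there is V42.
Bb-D-F-A: root Bb is the tonic; major seventh chord there is I7.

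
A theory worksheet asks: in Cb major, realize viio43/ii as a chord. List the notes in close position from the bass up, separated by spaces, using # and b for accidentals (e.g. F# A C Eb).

viio43/ii is a secondary leading-tone chord. The target ii is Db in Cb major; the applied chord is rooted a semitone below, on C.
Building a fully diminished seventh chord on C gives C-Eb-Gb-Bbb.
The figured bass 43 indicates second inversion, placing the fifth (Gb) in the bass: Gb-Bbb-C-Eb.

Gb Bbb C Eb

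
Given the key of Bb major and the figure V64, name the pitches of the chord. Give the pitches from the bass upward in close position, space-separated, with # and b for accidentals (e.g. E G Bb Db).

In Bb major, the dominant is F, and the diatonic chord built there is a major triad.
Stacking thirds from F gives F-A-C.
With the 64 figure the chord is in second inversion; from the bass C upward in close position it reads C-F-A.

C F A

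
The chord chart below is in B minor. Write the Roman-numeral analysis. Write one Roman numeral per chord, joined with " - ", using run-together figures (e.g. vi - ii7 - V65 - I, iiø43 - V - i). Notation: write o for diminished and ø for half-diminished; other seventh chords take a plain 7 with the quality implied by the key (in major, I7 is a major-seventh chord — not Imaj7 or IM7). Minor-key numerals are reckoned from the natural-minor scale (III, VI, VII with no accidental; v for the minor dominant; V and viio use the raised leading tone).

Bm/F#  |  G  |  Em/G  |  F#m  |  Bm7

Bm/F#: root B is the tonic; minor triad there is i64.
G: root G is the submediant; major triad there is VI.
Em/G: minor triad on E = scale degree 4 → iv6.
F#m: minor triad on F# = scale degree 5 → v.
Bm7: minor seventh chord on B = scale degree 1 → i7.

i64 - VI - iv6 - v - i7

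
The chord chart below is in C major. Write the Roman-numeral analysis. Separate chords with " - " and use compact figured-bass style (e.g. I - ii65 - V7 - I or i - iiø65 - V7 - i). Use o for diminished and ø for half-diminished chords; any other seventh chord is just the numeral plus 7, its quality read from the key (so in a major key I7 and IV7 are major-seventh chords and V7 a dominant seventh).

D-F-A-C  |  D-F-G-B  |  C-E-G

ii7 - V43 - I

D-F-A-C has root D, degree 2 in C major, so ii7.
D-F-G-B: root G is the dominant; dominant seventh chord there is V43.
C-E-G has root C, degree 1 in C major, so I.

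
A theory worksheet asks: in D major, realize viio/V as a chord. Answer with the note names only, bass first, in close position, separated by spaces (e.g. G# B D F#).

viio/V is a secondary leading-tone chord. The target V is A in D major; the applied chord is rooted a semitone below, on G#.
Building a diminished triad on G# gives G#-B-D.

G# B D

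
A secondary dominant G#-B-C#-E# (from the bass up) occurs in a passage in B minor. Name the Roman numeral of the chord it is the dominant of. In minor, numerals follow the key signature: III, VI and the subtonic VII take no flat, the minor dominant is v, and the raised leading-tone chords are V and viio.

V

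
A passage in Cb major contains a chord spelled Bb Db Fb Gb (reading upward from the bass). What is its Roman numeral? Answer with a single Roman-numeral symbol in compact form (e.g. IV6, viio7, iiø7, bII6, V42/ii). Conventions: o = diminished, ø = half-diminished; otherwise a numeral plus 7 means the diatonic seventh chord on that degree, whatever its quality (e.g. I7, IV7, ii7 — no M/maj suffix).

Stacked in thirds the chord is Gb-Bb-Db-Fb: a dominant seventh chord on Gb.
Gb is scale degree 5 in Cb major, and a dominant seventh chord on that degree is written V7.
With Bb in the bass the chord is in first inversion, so the figured bass is 65.

V65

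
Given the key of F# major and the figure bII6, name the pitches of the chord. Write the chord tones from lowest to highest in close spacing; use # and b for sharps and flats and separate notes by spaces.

B D G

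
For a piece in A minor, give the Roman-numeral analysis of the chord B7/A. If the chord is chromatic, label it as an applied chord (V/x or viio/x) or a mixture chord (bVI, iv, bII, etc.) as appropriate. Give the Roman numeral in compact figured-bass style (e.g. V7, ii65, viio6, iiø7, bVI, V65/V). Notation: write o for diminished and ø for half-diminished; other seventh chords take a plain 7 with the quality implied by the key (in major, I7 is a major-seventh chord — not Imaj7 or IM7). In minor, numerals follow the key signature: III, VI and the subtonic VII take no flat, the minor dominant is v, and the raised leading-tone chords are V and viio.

V42/V

Stacked in thirds the chord is B-D#-F#-A: a dominant seventh chord on B.
B is not a diatonic chord root with this quality in A minor, but it lies a perfect fifth above E (V), so the chord functions as an applied dominant of V.
With A in the bass the chord is in third inversion, so the figured bass is 42.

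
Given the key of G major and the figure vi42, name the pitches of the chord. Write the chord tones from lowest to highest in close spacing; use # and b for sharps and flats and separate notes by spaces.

D E G B

In G major, scale degree 6 is E, and the diatonic chord built there is a minor seventh chord.
That chord is spelled E-G-B-D.
The figured bass 42 indicates third inversion, placing the seventh (D) in the bass: D-E-G-B.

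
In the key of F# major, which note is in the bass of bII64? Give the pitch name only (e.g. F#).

D

bII in F# major has root G; the chord is G-B-D.
The figure 64 means second inversion — the fifth is in the bass.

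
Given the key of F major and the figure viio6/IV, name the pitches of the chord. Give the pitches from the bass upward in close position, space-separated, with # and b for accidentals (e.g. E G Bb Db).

The slash marks an applied leading-tone chord: viio of IV. In F major, IV is Bb, so the leading tone to it is A, a half step below.
Building a diminished triad on A gives A-C-Eb.
The figured bass 6 indicates first inversion, placing the third (C) in the bass: C-Eb-A.

C Eb A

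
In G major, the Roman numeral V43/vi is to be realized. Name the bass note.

The applied chord V43/vi is rooted on B: B-D#-F#-A.
The figure 43 means second inversion — the fifth is in the bass.

F#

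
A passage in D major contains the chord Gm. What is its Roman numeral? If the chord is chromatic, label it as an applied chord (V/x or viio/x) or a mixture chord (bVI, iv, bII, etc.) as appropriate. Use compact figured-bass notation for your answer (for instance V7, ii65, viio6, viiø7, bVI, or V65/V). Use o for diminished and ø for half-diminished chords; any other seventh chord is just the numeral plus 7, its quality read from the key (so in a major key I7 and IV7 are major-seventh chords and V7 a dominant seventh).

Stacked in thirds the chord is G-Bb-D: a minor triad on G.
G is the fourth degree of D major. This is the minor subdominant, borrowed from the parallel minor.

iv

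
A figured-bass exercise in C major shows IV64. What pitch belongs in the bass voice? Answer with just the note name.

C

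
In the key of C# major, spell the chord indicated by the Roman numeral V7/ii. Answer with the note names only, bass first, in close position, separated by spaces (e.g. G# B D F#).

The slash means an applied dominant: we want the dominant of ii. In C# major, ii is D# minor, and its dominant is built on A#.
Building a dominant seventh chord on A# gives A#-C##-E#-G#.

A# C## E# G#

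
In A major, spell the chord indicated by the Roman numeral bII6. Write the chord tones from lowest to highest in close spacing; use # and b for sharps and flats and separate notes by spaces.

Scale degree 2 in A major is B; lowering it a half step gives Bb. bII6 is the Neapolitan sixth — a major triad on the lowered second degree, here in its customary first inversion.
So the chord is Bb-D-F.
With the 6 figure the chord is in first inversion; from the bass D upward in close position it reads D-F-Bb.

D F Bb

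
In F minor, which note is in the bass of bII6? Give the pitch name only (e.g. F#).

Bb

bII in F minor has root Gb; the chord is Gb-Bb-Db.
The figure 6 means first inversion — the third is in the bass.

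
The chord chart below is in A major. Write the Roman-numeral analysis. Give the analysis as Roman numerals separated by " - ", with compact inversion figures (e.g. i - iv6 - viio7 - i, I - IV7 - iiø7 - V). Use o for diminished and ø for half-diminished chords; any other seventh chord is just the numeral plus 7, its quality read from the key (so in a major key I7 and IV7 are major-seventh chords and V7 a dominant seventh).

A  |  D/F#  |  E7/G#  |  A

A: major triad on A = scale degree 1 → I.
D/F#: major triad on D = scale degree 4 → IV6.
E7/G#: root E is the dominant; dominant seventh chord there is V65.
A has root A, degree 1 in A major, so I.

I - IV6 - V65 - I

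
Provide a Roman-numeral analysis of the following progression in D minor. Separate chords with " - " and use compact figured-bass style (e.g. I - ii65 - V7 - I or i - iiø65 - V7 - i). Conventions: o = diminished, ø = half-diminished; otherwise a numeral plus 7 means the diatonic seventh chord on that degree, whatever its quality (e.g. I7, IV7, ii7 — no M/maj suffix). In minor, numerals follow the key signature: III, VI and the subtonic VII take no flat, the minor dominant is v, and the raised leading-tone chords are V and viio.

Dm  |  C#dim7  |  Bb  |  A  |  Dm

i - viio7 - VI - V - i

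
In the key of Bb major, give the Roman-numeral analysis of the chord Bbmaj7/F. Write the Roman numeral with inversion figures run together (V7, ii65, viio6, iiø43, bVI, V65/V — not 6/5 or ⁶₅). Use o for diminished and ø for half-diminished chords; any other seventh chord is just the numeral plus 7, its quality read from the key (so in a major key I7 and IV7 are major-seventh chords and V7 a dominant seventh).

I43

The pitches Bb-D-F-A form a major seventh chord rooted on Bb.
In Bb major, Bb is the tonic; the diatonic major seventh chord there is I7.
With F in the bass the chord is in second inversion, so the figured bass is 43.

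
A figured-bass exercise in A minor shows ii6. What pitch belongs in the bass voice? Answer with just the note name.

ii in A minor has root B; the chord is B-D-F#.
The figure 6 means first inversion — the third is in the bass.

D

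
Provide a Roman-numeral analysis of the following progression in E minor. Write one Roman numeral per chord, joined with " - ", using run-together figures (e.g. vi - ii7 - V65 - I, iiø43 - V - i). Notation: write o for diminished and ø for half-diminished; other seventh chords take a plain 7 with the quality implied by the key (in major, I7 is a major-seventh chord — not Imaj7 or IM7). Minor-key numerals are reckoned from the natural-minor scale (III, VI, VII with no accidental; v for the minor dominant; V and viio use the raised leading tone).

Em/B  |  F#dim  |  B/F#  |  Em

Em/B: minor triad on E = scale degree 1 → i64.
F#dim: root F# is the supertonic; diminished triad there is iio.
B/F#: major triad on B = scale degree 5 → V64.
Em: root E is the tonic; minor triad there is i.

i64 - iio - V64 - i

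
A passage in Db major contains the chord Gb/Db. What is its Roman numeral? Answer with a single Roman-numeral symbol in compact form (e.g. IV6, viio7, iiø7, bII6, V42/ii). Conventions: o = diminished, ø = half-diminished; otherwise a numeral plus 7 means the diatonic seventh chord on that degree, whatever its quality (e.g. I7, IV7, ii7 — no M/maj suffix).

The pitches Gb-Bb-Db form a major triad rooted on Gb.
Gb is scale degree 4 in Db major, and a major triad on that degree is written IV.
With Db in the bass the chord is in second inversion, so the figured bass is 64.

IV64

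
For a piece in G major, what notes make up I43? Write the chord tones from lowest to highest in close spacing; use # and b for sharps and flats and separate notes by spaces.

D F# G B

The numeral's case and figure indicate a major seventh chord. In G major its root, the tonic, is G.
That chord is spelled G-B-D-F#.
The figured bass 43 indicates second inversion, placing the fifth (D) in the bass: D-F#-G-B.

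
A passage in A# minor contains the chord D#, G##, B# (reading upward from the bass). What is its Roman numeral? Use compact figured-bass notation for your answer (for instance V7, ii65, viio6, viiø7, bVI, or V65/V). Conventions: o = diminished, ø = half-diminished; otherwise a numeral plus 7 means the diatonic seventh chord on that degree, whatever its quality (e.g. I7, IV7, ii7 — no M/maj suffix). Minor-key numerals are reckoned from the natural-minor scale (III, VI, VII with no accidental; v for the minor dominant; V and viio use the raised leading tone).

viio64

The pitches G##-B#-D# form a diminished triad rooted on G##.
G## is scale degree 7 in A# minor, and a diminished triad on that degree is written viio.
With D# in the bass the chord is in second inversion, so the figured bass is 64.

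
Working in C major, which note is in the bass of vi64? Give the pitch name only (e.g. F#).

E

vi in C major has root A; the chord is A-C-E.
The figure 64 means second inversion — the fifth is in the bass.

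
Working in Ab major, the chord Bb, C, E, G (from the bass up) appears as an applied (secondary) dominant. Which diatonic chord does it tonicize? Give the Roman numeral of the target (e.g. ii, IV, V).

The chord is a dominant seventh chord on C.
A dominant resolves down a perfect fifth: C → F. In Ab major, F is scale degree 6, i.e. vi.

vi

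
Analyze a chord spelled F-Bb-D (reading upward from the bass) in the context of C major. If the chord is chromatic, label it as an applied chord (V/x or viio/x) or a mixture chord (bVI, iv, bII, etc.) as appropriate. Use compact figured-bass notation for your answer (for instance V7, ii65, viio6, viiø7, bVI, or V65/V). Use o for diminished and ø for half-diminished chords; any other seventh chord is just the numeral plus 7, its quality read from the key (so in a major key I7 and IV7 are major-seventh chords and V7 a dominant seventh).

Stacked in thirds the chord is Bb-D-F: a major triad on Bb.
Bb is the lowered seventh degree of C major (diatonic 7 would be B). This is a major triad on the lowered seventh degree (the subtonic), borrowed from the parallel minor.
With F in the bass the chord is in second inversion, so the figured bass is 64.

bVII64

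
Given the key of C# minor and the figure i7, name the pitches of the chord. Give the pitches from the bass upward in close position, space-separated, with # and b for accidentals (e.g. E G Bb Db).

The numeral's case and figure indicate a minor seventh chord. In C# minor its root, scale degree 1, is C#.
Stacking thirds from C# gives C#-E-G#-B.

C# E G# B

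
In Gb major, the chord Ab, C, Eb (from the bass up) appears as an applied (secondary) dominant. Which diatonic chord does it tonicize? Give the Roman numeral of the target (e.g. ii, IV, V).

V

The chord is a major triad on Ab.
A dominant resolves down a perfect fifth: Ab → Db. In Gb major, Db is scale degree 5, i.e. V.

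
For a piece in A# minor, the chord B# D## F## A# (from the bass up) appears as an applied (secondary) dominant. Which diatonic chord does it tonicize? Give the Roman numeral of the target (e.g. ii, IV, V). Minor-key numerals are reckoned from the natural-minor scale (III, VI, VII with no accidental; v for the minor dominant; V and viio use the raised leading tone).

The chord is a dominant seventh chord on B#.
A dominant resolves down a perfect fifth: B# → E#. In A# minor, E# is scale degree 5, i.e. V.

V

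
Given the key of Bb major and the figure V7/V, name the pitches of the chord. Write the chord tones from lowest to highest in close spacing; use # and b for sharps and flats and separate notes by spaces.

C E G Bb

The slash means an applied dominant: we want the dominant of V. In Bb major, V is F major, and its dominant is built on C.
Building a dominant seventh chord on C gives C-E-G-Bb.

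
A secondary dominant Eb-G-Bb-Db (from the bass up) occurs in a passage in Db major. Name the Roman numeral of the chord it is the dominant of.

V

The chord is a dominant seventh chord on Eb.
A dominant resolves down a perfect fifth: Eb → Ab. In Db major, Ab is scale degree 5, i.e. V.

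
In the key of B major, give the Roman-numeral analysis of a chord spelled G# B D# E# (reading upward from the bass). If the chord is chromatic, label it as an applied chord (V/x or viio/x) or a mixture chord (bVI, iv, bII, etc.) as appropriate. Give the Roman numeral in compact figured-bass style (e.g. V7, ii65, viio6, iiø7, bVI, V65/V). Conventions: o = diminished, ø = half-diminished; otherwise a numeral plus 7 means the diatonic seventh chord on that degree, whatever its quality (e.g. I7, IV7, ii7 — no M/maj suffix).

Stacked in thirds the chord is E#-G#-B-D#: a half-diminished seventh chord on E#.
E# sits a half step below F# (V in B major); a diminished chord there is the applied leading-tone chord of V.
With G# in the bass the chord is in first inversion, so the figured bass is 65.

viiø65/V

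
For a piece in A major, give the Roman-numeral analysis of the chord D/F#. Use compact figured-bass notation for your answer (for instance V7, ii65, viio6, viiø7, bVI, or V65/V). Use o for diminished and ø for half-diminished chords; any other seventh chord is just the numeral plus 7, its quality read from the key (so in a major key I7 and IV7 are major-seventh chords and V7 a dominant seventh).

IV6

The pitches D-F#-A form a major triad rooted on D.
D is scale degree 4 in A major, and a major triad on that degree is written IV.
With F# in the bass the chord is in first inversion, so the figured bass is 6.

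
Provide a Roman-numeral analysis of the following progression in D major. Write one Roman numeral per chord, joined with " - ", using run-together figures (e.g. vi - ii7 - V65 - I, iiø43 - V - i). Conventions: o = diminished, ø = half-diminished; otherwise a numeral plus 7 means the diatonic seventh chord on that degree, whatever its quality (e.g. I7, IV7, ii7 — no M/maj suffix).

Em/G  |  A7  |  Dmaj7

ii6 - V7 - I7

Em/G has root E, degree 2 in D major, so ii6.
A7: root A is the dominant; dominant seventh chord there is V7.
Dmaj7: root D is the tonic; major seventh chord there is I7.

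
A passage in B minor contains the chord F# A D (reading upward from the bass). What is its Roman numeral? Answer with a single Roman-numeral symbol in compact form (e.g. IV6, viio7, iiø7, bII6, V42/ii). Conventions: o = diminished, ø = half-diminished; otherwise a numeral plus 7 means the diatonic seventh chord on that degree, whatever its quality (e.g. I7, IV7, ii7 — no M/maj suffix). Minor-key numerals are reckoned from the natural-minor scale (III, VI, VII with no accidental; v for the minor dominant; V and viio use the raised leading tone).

III6

The pitches D-F#-A form a major triad rooted on D.
In B minor, D is the mediant; the diatonic major triad there is III.
With F# in the bass the chord is in first inversion, so the figured bass is 6.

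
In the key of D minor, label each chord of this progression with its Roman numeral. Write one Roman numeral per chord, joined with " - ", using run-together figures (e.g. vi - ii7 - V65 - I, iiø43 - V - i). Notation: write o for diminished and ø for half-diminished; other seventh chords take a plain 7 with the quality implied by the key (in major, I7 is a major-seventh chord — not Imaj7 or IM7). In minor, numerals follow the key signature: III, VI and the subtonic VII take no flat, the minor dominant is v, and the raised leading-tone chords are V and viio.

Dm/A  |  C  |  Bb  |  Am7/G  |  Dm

i64 - VII - VI - v42 - i

Dm/A: minor triad on D = scale degree 1 → i64.
C: major triad on C = scale degree 7 → VII.
Bb: root Bb is the submediant; major triad there is VI.
Am7/G: minor seventh chord on A = scale degree 5 → v42.
Dm: minor triad on D = scale degree 1 → i.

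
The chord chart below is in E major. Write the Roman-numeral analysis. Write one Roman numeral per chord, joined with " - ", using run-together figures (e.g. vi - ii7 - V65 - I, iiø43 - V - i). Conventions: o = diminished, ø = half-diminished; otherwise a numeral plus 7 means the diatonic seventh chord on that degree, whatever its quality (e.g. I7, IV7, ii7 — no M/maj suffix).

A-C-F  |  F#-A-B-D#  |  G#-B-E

A-C-F: major triad on F — chromatic; F is the lowered second degree, so this is the Neapolitan sixth, bII6 (third, A, in the bass — hence the 6).
F#-A-B-D#: dominant seventh chord on B = scale degree 5 → V43.
G#-B-E has root E, degree 1 in E major, so I6.

bII6 - V43 - I6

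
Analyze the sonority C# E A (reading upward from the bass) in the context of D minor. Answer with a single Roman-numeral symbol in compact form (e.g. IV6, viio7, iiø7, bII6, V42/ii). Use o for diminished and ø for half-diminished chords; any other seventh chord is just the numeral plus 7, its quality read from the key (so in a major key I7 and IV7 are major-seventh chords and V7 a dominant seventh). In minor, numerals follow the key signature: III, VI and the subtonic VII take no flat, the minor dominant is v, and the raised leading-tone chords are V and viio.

V6

Stacked in thirds the chord is A-C#-E: a major triad on A.
In D minor, A is the dominant; the diatonic major triad there is V.
With C# in the bass the chord is in first inversion, so the figured bass is 6.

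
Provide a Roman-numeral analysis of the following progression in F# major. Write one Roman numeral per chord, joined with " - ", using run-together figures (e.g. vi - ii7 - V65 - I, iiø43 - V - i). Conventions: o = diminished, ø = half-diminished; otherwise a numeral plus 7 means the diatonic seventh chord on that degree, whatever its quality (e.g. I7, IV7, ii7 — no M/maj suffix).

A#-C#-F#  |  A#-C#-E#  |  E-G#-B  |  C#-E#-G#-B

I6 - iii - bVII - V7

A#-C#-F#: root F# is the tonic; major triad there is I6.
A#-C#-E#: minor triad on A# = scale degree 3 → iii.
E-G#-B is non-diatonic — bVII, a mixture chord from F# minor.
C#-E#-G#-B: dominant seventh chord on C# = scale degree 5 → V7.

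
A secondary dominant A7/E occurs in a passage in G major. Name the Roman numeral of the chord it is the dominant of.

The chord is a dominant seventh chord on A.
A dominant resolves down a perfect fifth: A → D. In G major, D is scale degree 5, i.e. V.

V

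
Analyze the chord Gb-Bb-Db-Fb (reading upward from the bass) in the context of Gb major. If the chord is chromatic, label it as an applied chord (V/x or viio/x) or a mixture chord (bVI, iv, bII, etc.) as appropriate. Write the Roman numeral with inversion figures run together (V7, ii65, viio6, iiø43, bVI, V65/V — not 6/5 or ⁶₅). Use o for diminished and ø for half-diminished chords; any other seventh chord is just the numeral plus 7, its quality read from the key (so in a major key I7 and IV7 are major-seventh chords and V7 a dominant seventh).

V7/IV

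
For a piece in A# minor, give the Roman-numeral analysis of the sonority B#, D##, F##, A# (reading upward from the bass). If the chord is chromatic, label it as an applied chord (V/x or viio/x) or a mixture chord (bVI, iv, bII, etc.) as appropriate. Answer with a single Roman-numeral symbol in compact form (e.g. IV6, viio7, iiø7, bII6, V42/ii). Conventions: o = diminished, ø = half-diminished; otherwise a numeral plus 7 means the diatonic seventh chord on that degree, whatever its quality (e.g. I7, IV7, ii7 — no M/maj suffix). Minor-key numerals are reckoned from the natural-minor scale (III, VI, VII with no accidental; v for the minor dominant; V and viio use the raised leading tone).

The pitches B#-D##-F##-A# form a dominant seventh chord rooted on B#.
B# is not a diatonic chord root with this quality in A# minor, but it lies a perfect fifth above E# (V), so the chord functions as an applied dominant of V.

V7/V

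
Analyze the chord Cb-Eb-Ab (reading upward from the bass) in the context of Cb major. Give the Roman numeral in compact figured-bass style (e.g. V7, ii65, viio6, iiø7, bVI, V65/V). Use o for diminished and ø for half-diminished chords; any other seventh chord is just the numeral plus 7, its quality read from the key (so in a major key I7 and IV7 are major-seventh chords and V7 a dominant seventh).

vi6

Stacked in thirds the chord is Ab-Cb-Eb: a minor triad on Ab.
Ab is scale degree 6 in Cb major, and a minor triad on that degree is written vi.
With Cb in the bass the chord is in first inversion, so the figured bass is 6.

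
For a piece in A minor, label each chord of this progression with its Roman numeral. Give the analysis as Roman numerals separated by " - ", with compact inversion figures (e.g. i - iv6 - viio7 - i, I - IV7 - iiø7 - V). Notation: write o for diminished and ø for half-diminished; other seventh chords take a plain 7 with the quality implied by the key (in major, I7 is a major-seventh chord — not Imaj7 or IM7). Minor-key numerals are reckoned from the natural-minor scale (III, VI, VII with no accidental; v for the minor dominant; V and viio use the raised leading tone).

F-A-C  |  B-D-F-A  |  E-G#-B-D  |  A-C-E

VI - iiø7 - V7 - i

F-A-C: root F is the submediant; major triad there is VI.
B-D-F-A: root B is the supertonic; half-diminished seventh chord there is iiø7.
E-G#-B-D: root E is the dominant; dominant seventh chord there is V7.
A-C-E has root A, degree 1 in A minor, so i.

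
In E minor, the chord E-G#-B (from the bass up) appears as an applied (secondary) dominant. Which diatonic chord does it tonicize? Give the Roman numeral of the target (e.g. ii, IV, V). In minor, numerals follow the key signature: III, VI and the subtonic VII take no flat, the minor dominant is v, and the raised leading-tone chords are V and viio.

iv

The chord is a major triad on E.
A dominant resolves down a perfect fifth: E → A. In E minor, A is scale degree 4, i.e. iv.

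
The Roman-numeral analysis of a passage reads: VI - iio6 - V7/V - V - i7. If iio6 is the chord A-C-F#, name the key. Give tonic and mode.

The chord F#dim/A is a diminished triad rooted on F#; its label is iio6.
If F# is scale degree 2 and the mode makes that degree carry a diminished triad, the tonic is E and the mode is minor.

E minor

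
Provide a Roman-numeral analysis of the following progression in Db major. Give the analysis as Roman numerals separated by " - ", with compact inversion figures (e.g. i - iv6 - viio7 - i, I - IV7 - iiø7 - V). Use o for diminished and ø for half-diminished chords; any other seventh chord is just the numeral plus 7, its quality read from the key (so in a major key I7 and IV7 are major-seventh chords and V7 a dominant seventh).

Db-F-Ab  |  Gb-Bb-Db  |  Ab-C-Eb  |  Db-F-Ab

I - IV - V - I

Db-F-Ab: root Db is the tonic; major triad there is I.
Gb-Bb-Db: major triad on Gb = scale degree 4 → IV.
Ab-C-Eb: root Ab is the dominant; major triad there is V.
Db-F-Ab has root Db, degree 1 in Db major, so I.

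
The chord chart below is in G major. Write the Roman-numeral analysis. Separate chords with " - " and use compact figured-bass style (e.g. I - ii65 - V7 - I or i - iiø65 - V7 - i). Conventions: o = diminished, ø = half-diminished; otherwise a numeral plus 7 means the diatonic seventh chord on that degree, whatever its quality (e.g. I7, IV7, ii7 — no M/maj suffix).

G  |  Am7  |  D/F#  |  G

I - ii7 - V6 - I

G: root G is the tonic; major triad there is I.
Am7: minor seventh chord on A = scale degree 2 → ii7.
D/F# has root D, degree 5 in G major, so V6.
G: major triad on G = scale degree 1 → I.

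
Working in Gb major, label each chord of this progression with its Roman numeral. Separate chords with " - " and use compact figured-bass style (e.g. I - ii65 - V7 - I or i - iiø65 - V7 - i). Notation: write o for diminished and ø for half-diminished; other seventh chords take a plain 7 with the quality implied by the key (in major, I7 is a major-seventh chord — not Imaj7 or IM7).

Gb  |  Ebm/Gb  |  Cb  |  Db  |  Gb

I - vi6 - IV - V - I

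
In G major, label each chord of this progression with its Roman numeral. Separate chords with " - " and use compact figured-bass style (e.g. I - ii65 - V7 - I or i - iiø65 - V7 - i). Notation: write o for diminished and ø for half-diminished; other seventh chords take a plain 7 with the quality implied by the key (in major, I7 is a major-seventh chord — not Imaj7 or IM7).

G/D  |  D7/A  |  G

I64 - V43 - I

G/D has root G, degree 1 in G major, so I64.
D7/A: dominant seventh chord on D = scale degree 5 → V43.
G: root G is the tonic; major triad there is I.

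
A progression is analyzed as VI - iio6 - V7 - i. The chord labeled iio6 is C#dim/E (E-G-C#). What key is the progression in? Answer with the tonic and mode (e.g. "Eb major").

The anchor chord is a diminished triad on C#, labeled iio6.
If C# is scale degree 2 and the mode makes that degree carry a diminished triad, the tonic is B and the mode is minor.

B minor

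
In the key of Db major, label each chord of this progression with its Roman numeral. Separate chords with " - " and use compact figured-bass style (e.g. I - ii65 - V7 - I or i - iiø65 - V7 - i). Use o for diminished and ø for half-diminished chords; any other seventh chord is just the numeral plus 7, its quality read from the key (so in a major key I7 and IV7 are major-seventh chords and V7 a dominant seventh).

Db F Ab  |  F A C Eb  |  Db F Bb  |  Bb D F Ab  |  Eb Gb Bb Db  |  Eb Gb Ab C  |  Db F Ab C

Db-F-Ab has root Db, degree 1 in Db major, so I.
F-A-C-Eb: a dominant seventh chord on F, the applied dominant of vi → V7/vi.
Db-F-Bb has root Bb, degree 6 in Db major, so vi6.
Bb-D-F-Ab: a dominant seventh chord on Bb, the applied dominant of ii → V7/ii.
Eb-Gb-Bb-Db: root Eb is the supertonic; minor seventh chord there is ii7.
Eb-Gb-Ab-C: dominant seventh chord on Ab = scale degree 5 → V43.
Db-F-Ab-C: root Db is the tonic; major seventh chord there is I7.

I - V7/vi - vi6 - V7/ii - ii7 - V43 - I7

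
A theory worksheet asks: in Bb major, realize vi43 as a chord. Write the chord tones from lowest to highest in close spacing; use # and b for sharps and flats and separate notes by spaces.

D F G Bb

In Bb major, the sixth degree is G, and the diatonic chord built there is a minor seventh chord.
Stacking thirds from G gives G-Bb-D-F.
The figured bass 43 indicates second inversion, placing the fifth (D) in the bass: D-F-G-Bb.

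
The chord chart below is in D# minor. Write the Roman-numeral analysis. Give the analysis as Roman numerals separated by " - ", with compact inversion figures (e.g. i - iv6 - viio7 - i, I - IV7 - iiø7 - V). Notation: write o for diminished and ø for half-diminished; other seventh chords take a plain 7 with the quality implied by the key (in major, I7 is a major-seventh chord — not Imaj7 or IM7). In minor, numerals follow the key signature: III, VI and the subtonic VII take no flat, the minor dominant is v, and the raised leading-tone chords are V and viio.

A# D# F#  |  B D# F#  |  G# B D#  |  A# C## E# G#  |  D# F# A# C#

i64 - VI - iv - V7 - i7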